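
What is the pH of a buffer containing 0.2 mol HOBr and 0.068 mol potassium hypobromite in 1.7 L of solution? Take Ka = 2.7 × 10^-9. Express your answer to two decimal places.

pKa = −log(2.7 × 10^-9) = 8.569
Using pH = pKa + log([base]/[acid]) with [base]/[acid] = 0.068/0.2:
pH = 8.569 + (-0.469) = 8.10

pH = 8.10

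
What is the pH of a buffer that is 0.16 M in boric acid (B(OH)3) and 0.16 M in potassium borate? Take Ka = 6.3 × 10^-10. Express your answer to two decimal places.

pH = 9.20

pKa = −log(6.3 × 10^-10) = 9.201
Henderson–Hasselbalch: pH = pKa + log([B(OH)4-]/[B(OH)3]) = 9.201 + log(0.16/0.16)
pH = 9.201 + (+0.000) = 9.20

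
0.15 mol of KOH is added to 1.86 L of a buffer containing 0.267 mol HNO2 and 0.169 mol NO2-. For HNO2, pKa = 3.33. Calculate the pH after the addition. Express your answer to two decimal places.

pH = 3.77

OH- converts HNO2 to NO2-: HNO2 → 0.117 mol, NO2- → 0.319 mol.
Henderson–Hasselbalch with mole ratio 0.319/0.117: pH = 3.33 + (+0.436)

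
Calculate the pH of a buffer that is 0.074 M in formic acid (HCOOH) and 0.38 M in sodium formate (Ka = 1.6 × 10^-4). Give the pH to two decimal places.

pKa = −log(1.6 × 10^-4) = 3.796
Henderson–Hasselbalch: pH = pKa + log([HCOO-]/[HCOOH]) = 3.796 + log(0.38/0.074)
pH = 3.796 + (+0.711) = 4.51

pH = 4.51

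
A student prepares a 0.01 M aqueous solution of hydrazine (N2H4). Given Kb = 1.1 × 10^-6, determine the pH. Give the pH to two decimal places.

N2H4 + H2O ⇌ N2H5+ + OH-
Kb = [OH-]²/(0.01 − [OH-]) = 1.1 × 10^-6
Neglecting [OH-] in the denominator: [OH-] = √(1.1 × 10^-6 × 0.01) = 1.05 × 10^-4 M
([OH-]/C₀ = 1% < 5%, so the approximation holds.)
pOH = −log(1.05 × 10^-4) = 3.98; pH = 14.00 − 3.98 = 10.02

pH = 10.02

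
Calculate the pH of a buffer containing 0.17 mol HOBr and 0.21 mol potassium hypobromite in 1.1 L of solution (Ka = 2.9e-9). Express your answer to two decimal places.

pH = 8.63

pKa = −log(2.9 × 10^-9) = 8.538
Using pH = pKa + log([base]/[acid]) with [base]/[acid] = 0.21/0.17:
pH = 8.538 + (+0.092) = 8.63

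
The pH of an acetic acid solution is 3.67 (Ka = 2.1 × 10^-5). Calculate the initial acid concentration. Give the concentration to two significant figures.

[H+] = 10^(-3.67) = 2.14 × 10^-4 M = x
Ka = x²/(C₀ − x) ⇒ C₀ = x + x²/Ka
C₀ = 2.14 × 10^-4 + (2.14 × 10^-4)²/(2.1 × 10^-5) = 2.39 × 10^-3 M

C₀ = 2.4 × 10^-3 M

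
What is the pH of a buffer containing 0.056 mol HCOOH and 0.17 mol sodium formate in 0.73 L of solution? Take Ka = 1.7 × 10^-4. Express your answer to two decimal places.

pKa = −log(1.7 × 10^-4) = 3.770
Using pH = pKa + log([base]/[acid]) with [base]/[acid] = 0.17/0.056:
pH = 3.770 + (+0.482) = 4.25

pH = 4.25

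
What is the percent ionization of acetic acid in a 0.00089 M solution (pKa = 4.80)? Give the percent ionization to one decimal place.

12.5%

CH3COOH ⇌ CH3COO- + H+; let x = [H+] at equilibrium.
Ka = 10^(−4.80) = 1.58 × 10^-5
Ka = x²/(C₀ − x); solving the quadratic gives x = 1.11 × 10^-4 M.
% ionization = x/C₀ × 100% = 1.11 × 10^-4/0.00089 × 100% = 12.5%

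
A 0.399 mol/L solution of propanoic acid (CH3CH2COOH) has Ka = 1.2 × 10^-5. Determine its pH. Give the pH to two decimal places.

CH3CH2COOH ⇌ CH3CH2COO- + H+
Ka = x²/(0.399 − x) = 1.2 × 10^-5
Assume x ≪ 0.399: x ≈ √(1.2 × 10^-5 × 0.399) = 2.19 × 10^-3 M
pH = −log[H+] = −log(2.19 × 10^-3) = 2.66

pH = 2.66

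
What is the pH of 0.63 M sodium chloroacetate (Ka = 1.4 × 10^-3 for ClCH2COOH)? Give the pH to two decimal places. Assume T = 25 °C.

ClCH2COO- is the conjugate base of the weak acid ClCH2COOH.
Kb = Kw/Ka = 1.0×10^-14 / 1.4 × 10^-3 = 7.14 × 10^-12
Kb = [OH-]²/(0.63 − [OH-]) = 7.14 × 10^-12
Assume [OH-] ≪ 0.63: [OH-] ≈ √(7.14 × 10^-12 × 0.63) = 2.12 × 10^-6 M
([OH-]/C₀ = 0.00034% < 5%, so the approximation holds.)
pOH = 5.67, so pH = 14.00 − pOH = 8.33

pH = 8.33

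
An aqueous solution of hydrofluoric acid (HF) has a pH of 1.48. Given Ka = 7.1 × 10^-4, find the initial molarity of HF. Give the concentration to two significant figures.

[H+] = 10^(-1.48) = 3.31 × 10^-2 M = x
Ka = x²/(C₀ − x) ⇒ C₀ = x + x²/Ka
C₀ = 3.31 × 10^-2 + (3.31 × 10^-2)²/(7.1 × 10^-4) = 1.58 M

C₀ = 1.6 M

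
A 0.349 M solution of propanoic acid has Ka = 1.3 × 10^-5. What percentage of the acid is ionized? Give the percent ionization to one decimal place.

CH3CH2COOH ⇌ CH3CH2COO- + H+; let x = [H+] at equilibrium.
x ≈ √(Ka·C₀) = √(1.3 × 10^-5 × 0.349) = 2.13 × 10^-3 M
Fraction ionized = 2.13 × 10^-3 / 0.349 = 0.0061 → 0.6%

0.6%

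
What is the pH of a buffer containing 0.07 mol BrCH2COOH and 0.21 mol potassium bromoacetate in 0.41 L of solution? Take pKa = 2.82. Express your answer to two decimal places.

pH = 3.30

pH = pKa + log([A⁻]/[HA]) = 2.82 + log(0.21/0.07)
pH = 2.82 + (+0.477) = 3.30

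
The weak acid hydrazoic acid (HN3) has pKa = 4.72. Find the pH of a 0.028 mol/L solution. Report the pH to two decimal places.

HN3 ⇌ N3- + H+
Ka = 10^(−4.72) = 1.91 × 10^-5
Ka = x²/(0.028 − x) = 1.91 × 10^-5
Since Ka ≪ C₀, x ≈ √(Ka·C₀) = 7.31 × 10^-4 M.
pH = −log(7.31 × 10^-4) = 3.14

pH = 3.14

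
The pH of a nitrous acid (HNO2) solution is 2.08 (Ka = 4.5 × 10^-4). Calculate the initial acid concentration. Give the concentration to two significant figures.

C₀ = 1.6 × 10^-1 M

[H+] = 10^(-2.08) = 8.32 × 10^-3 M = x
Ka = x²/(C₀ − x) ⇒ C₀ = x + x²/Ka
C₀ = 8.32 × 10^-3 + (8.32 × 10^-3)²/(4.5 × 10^-4) = 1.62 × 10^-1 M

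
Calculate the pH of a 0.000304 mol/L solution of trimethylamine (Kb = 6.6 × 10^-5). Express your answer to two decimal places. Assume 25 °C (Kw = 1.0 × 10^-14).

pH = 10.05

(CH3)3N + H2O ⇌ (CH3)3NH+ + OH-
Let x = [OH-] at equilibrium. Kb = x²/(0.000304 − x).
x is not negligible relative to C₀; solve x² + 6.6e-05·x − 2.01e-08 = 0.
x = (−Kb + √(Kb² + 4·Kb·C₀))/2 = 1.12 × 10^-4 M
pOH = 3.95, so pH = 14.00 − pOH = 10.05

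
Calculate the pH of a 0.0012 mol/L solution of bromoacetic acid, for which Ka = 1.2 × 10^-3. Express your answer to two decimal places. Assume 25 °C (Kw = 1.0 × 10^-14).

BrCH2COOH ⇌ BrCH2COO- + H+
Ka = [H+]²/(0.0012 − [H+]) = 1.2 × 10^-3
The 5% rule fails; solving [H+]² + Ka·[H+] − Ka·C₀ = 0 exactly:
[H+] = [−0.0012 + √(0.0012² + 5.76e-06)]/2 = 7.42 × 10^-4 M
pH = −log(7.42 × 10^-4) = 3.13

pH = 3.13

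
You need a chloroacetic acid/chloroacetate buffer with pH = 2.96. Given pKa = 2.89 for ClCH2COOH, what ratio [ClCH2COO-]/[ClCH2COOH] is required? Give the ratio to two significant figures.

ratio = 1.2

pH = pKa + log(r) ⇒ log(r) = 2.96 − 2.89 = +0.07
r = [ClCH2COO-]/[ClCH2COOH] = 10^(+0.07) = 1.17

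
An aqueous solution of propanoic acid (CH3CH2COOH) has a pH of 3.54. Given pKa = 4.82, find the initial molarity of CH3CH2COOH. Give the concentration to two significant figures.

[H+] = 10^(-3.54) = 2.88 × 10^-4 M = x
Ka = 10^(−4.82) = 1.51 × 10^-5
Ka = x²/(C₀ − x) ⇒ C₀ = x + x²/Ka
C₀ = 2.88 × 10^-4 + (2.88 × 10^-4)²/(1.51 × 10^-5) = 5.78 × 10^-3 M

C₀ = 5.8 × 10^-3 M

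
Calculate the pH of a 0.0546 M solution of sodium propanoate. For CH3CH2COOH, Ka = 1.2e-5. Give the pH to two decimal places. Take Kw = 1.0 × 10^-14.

pH = 8.83

CH3CH2COO- is the conjugate base of the weak acid CH3CH2COOH.
Kb = Kw/Ka = 1.0×10^-14 / 1.2 × 10^-5 = 8.33 × 10^-10
Kb = [OH-]²/(0.0546 − [OH-]) = 8.33 × 10^-10
Assume [OH-] ≪ 0.0546: [OH-] ≈ √(8.33 × 10^-10 × 0.0546) = 6.74 × 10^-6 M
Check: 0.012% ionized — well under 5%, approximation valid.
pOH = −log(6.74 × 10^-6) = 5.17; pH = 14.00 − 5.17 = 8.83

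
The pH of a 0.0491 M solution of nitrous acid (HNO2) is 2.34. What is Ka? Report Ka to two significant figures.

[H+] = 10^(-2.34) = 4.57 × 10^-3 M
At equilibrium [HA] = 0.0491 − 4.57 × 10^-3 = 4.45 × 10^-2 M
Ka = [H+][A-]/[HA] = (4.57 × 10^-3)² / 4.45 × 10^-2 = 4.7 × 10^-4

Ka = 4.7 × 10^-4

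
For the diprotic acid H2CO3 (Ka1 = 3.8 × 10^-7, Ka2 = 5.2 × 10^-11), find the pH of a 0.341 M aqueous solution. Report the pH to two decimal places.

Since Ka1 ≫ Ka2, the first ionization dominates [H+].
Ka1 = x²/(0.341 − x) = 3.8 × 10^-7
x ≈ √(3.8 × 10^-7 × 0.341) = 3.60 × 10^-4 M
pH = −log(3.60 × 10^-4) = 3.44

pH = 3.44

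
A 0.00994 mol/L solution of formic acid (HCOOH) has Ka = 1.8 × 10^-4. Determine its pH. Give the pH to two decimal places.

pH = 2.90

HCOOH ⇌ HCOO- + H+
From the ICE table, Ka = [H+]²/(0.00994 − [H+]) = 1.8 × 10^-4.
[H+] is not negligible relative to C₀; solve [H+]² + 0.00018·[H+] − 1.79e-06 = 0.
[H+] = (−Ka + √(Ka² + 4·Ka·C₀))/2 = 1.25 × 10^-3 M
pH = −log[H+] = −log(1.25 × 10^-3) = 2.90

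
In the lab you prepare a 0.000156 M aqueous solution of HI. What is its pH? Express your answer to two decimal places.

HI is a strong acid and dissociates completely, so [H+] = 0.000156 M.
pH = -log(0.000156) = 3.81

pH = 3.81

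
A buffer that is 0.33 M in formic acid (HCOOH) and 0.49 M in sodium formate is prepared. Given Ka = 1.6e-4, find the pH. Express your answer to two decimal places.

pH = 3.97

pKa = −log(1.6 × 10^-4) = 3.796
pH = pKa + log([A⁻]/[HA]) = 3.796 + log(0.49/0.33)
pH = 3.796 + (+0.172) = 3.97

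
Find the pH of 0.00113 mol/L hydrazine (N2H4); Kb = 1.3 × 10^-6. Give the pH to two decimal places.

N2H4 + H2O ⇌ N2H5+ + OH-
From the ICE table, Kb = [OH-]²/(0.00113 − [OH-]) = 1.3 × 10^-6.
Neglecting [OH-] in the denominator: [OH-] = √(1.3 × 10^-6 × 0.00113) = 3.83 × 10^-5 M
pOH = 4.42, so pH = 14.00 − pOH = 9.58

pH = 9.58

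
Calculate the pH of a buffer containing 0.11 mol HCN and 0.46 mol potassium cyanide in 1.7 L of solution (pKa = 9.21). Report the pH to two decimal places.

pH = 9.83

Using pH = pKa + log([base]/[acid]) with [base]/[acid] = 0.46/0.11:
pH = 9.21 + (+0.621) = 9.83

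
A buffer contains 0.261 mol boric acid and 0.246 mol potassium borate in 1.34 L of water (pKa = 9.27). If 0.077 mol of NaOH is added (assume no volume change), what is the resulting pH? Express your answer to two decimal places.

pH = 9.51

OH- converts B(OH)3 to B(OH)4-: B(OH)3 → 0.184 mol, B(OH)4- → 0.323 mol.
Henderson–Hasselbalch with mole ratio 0.323/0.184: pH = 9.27 + (+0.244)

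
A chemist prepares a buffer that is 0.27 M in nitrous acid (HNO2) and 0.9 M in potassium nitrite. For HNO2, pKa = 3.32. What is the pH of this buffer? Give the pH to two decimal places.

pH = pKa + log([A⁻]/[HA]) = 3.32 + log(0.9/0.27)
pH = 3.32 + (+0.523) = 3.84

pH = 3.84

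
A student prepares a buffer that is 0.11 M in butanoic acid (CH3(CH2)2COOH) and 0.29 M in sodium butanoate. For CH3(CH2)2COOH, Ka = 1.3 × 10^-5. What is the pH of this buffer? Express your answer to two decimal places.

pKa = −log(1.3 × 10^-5) = 4.886
Using pH = pKa + log([base]/[acid]) with [base]/[acid] = 0.29/0.11:
pH = 4.886 + (+0.421) = 5.31

pH = 5.31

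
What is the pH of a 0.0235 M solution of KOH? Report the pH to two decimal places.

pH = 12.37

KOH is a strong base; [OH-] = 0.0235 M.
pOH = -log(0.0235) = 1.63
pH = 14.00 - 1.63 = 12.37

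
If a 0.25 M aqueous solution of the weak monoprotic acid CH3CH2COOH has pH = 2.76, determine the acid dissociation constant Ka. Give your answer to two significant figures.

Ka = 1.2 × 10^-5

[H+] = 10^(-2.76) = 1.74 × 10^-3 M
At equilibrium [HA] = 0.25 − 1.74 × 10^-3 = 2.48 × 10^-1 M
Ka = [H+][A-]/[HA] = (1.74 × 10^-3)² / 2.48 × 10^-1 = 1.2 × 10^-5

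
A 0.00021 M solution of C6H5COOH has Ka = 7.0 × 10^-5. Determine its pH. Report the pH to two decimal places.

pH = 4.04

C6H5COOH ⇌ C6H5COO- + H+
Ka = [H+]²/(0.00021 − [H+]) = 7.0 × 10^-5
[H+] is not negligible relative to C₀; solve [H+]² + 7e-05·[H+] − 1.47e-08 = 0.
[H+] = [−7e-05 + √(7e-05² + 5.88e-08)]/2 = 9.12 × 10^-5 M
pH = −log[H+] = −log(9.12 × 10^-5) = 4.04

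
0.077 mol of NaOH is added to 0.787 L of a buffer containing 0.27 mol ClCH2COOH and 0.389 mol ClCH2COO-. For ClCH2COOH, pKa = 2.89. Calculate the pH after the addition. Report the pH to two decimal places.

After neutralization: n(ClCH2COOH) = 0.193 mol, n(ClCH2COO-) = 0.466 mol.
pH = pKa + log(n_ClCH2COO-/n_ClCH2COOH) = 2.89 + log(0.466/0.193) = 2.89 + (+0.383)

pH = 3.27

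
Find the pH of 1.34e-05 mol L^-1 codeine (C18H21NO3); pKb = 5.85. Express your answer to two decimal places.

C18H21NO3 + H2O ⇌ C18H22NO3+ + OH-
Kb = 10^(−5.85) = 1.41 × 10^-6
Kb = [OH-]²/(1.34e-05 − [OH-]) = 1.41 × 10^-6
The 5% rule fails; solving [OH-]² + Kb·[OH-] − Kb·C₀ = 0 exactly:
[OH-] = [−1.41e-06 + √(1.41e-06² + 7.56e-11)]/2 = 3.70 × 10^-6 M
pOH = −log(3.70 × 10^-6) = 5.43; pH = 14.00 − 5.43 = 8.57

pH = 8.57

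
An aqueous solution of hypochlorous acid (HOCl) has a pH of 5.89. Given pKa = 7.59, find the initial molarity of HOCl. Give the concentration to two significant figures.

C₀ = 6.6 × 10^-5 M

[H+] = 10^(-5.89) = 1.29 × 10^-6 M = x
Ka = 10^(−7.59) = 2.57 × 10^-8
Ka = x²/(C₀ − x) ⇒ C₀ = x + x²/Ka
C₀ = 1.29 × 10^-6 + (1.29 × 10^-6)²/(2.57 × 10^-8) = 6.60 × 10^-5 M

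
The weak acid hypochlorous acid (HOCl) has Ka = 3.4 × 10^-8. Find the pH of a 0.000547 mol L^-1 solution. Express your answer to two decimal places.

pH = 5.37

HOCl ⇌ OCl- + H+
Ka = x²/(0.000547 − x) = 3.4 × 10^-8
Assume x ≪ 0.000547: x ≈ √(3.4 × 10^-8 × 0.000547) = 4.31 × 10^-6 M
pH = −log[H+] = −log(4.31 × 10^-6) = 5.37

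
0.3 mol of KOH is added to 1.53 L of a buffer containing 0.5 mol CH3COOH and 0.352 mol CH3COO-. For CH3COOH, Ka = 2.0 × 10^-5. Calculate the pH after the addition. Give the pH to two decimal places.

OH- converts CH3COOH to CH3COO-: CH3COOH → 0.2 mol, CH3COO- → 0.652 mol.
pKa = −log(2.0 × 10^-5) = 4.699
pH = pKa + log([A⁻]/[HA]) = 4.699 + log(0.652/0.2) = 4.699 +0.513

pH = 5.21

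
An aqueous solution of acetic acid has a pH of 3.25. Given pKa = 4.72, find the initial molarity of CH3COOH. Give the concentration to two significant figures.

C₀ = 1.7 × 10^-2 M

[H+] = 10^(-3.25) = 5.62 × 10^-4 M = x
Ka = 10^(−4.72) = 1.91 × 10^-5
Ka = x²/(C₀ − x) ⇒ C₀ = x + x²/Ka
C₀ = 5.62 × 10^-4 + (5.62 × 10^-4)²/(1.91 × 10^-5) = 1.71 × 10^-2 M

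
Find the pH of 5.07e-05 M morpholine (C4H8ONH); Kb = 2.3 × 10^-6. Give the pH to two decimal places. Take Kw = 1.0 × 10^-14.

C4H8ONH + H2O ⇌ C4H8ONH2+ + OH-
From the ICE table, Kb = [OH-]²/(5.07e-05 − [OH-]) = 2.3 × 10^-6.
[OH-] is not negligible relative to C₀; solve [OH-]² + 2.3e-06·[OH-] − 1.17e-10 = 0.
[OH-] = [−2.3e-06 + √(2.3e-06² + 4.66e-10)]/2 = 9.71 × 10^-6 M
pOH = −log(9.71 × 10^-6) = 5.01; pH = 14.00 − 5.01 = 8.99

pH = 8.99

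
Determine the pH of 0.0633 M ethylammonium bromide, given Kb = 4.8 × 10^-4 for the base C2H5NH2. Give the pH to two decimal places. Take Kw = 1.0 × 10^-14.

pH = 5.94

C2H5NH3+ is the conjugate acid of the weak base C2H5NH2.
Ka = Kw/Kb = 1.0×10^-14 / 4.8 × 10^-4 = 2.08 × 10^-11
Let x = [H+] at equilibrium. Ka = x²/(0.0633 − x).
Neglecting x in the denominator: x = √(2.08 × 10^-11 × 0.0633) = 1.15 × 10^-6 M
(x/C₀ = 0.0018% < 5%, so the approximation holds.)
pH = −log(1.15 × 10^-6) = 5.94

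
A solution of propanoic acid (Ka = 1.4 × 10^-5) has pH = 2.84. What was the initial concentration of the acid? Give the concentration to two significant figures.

[H+] = 10^(-2.84) = 1.45 × 10^-3 M = x
Ka = x²/(C₀ − x) ⇒ C₀ = x + x²/Ka
C₀ = 1.45 × 10^-3 + (1.45 × 10^-3)²/(1.4 × 10^-5) = 1.52 × 10^-1 M

C₀ = 1.5 × 10^-1 M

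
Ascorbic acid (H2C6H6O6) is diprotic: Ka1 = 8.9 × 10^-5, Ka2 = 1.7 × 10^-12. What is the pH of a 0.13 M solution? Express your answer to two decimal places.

pH = 2.47

Since Ka1 ≫ Ka2, the first ionization dominates [H+].
Ka1 = x²/(0.13 − x) = 8.9 × 10^-5
x ≈ √(8.9 × 10^-5 × 0.13) = 3.40 × 10^-3 M
pH = −log(3.40 × 10^-3) = 2.47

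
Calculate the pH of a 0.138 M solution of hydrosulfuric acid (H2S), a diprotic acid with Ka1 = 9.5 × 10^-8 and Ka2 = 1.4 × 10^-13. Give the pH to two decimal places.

pH = 3.94

Since Ka1 ≫ Ka2, the first ionization dominates [H+].
Ka1 = x²/(0.138 − x) = 9.5 × 10^-8
x ≈ √(9.5 × 10^-8 × 0.138) = 1.14 × 10^-4 M
pH = −log(1.14 × 10^-4) = 3.94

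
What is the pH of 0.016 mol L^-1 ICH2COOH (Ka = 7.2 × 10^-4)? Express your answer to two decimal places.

ICH2COOH ⇌ ICH2COO- + H+
From the ICE table, Ka = x²/(0.016 − x) = 7.2 × 10^-4.
The 5% rule fails; solving x² + Ka·x − Ka·C₀ = 0 exactly:
x = (−Ka + √(Ka² + 4·Ka·C₀))/2 = 3.05 × 10^-3 M
pH = −log[H+] = −log(3.05 × 10^-3) = 2.52

pH = 2.52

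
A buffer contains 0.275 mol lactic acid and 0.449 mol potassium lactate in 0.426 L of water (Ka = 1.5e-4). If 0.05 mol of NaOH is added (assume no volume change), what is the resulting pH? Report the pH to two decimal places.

pH = 4.17

OH- converts CH3CH(OH)COOH to CH3CH(OH)COO-: CH3CH(OH)COOH → 0.225 mol, CH3CH(OH)COO- → 0.499 mol.
pKa = −log(1.5 × 10^-4) = 3.824
pH = pKa + log([A⁻]/[HA]) = 3.824 + log(0.499/0.225) = 3.824 +0.346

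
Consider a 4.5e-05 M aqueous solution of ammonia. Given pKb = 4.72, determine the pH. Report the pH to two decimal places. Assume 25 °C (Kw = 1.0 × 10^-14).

NH3 + H2O ⇌ NH4+ + OH-
Kb = 10^(−4.72) = 1.91 × 10^-5
From the ICE table, Kb = x²/(4.5e-05 − x) = 1.91 × 10^-5.
x is not negligible relative to C₀; solve x² + 1.91e-05·x − 8.6e-10 = 0.
x = (−Kb + √(Kb² + 4·Kb·C₀))/2 = 2.13 × 10^-5 M
pOH = 4.67, so pH = 14.00 − pOH = 9.33

pH = 9.33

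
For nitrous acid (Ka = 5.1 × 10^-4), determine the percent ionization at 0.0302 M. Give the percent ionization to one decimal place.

12.2%

HNO2 ⇌ NO2- + H+; let x = [H+] at equilibrium.
Ka = x²/(C₀ − x); solving the quadratic gives x = 3.68 × 10^-3 M.
% ionization = x/C₀ × 100% = 3.68 × 10^-3/0.0302 × 100% = 12.2%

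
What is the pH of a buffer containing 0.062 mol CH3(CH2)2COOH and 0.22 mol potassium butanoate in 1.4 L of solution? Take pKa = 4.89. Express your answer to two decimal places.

Using pH = pKa + log([base]/[acid]) with [base]/[acid] = 0.22/0.062:
pH = 4.89 + (+0.550) = 5.44

pH = 5.44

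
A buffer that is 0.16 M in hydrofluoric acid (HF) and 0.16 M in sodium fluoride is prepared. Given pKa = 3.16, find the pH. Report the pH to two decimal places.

pH = 3.16

Henderson–Hasselbalch: pH = pKa + log([F-]/[HF]) = 3.16 + log(0.16/0.16)
pH = 3.16 + (+0.000) = 3.16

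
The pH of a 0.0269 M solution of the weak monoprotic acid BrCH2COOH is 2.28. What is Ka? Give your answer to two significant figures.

Ka = 1.3 × 10^-3

[H+] = 10^(-2.28) = 5.25 × 10^-3 M
At equilibrium [HA] = 0.0269 − 5.25 × 10^-3 = 2.16 × 10^-2 M
Ka = [H+][A-]/[HA] = (5.25 × 10^-3)² / 2.16 × 10^-2 = 1.3 × 10^-3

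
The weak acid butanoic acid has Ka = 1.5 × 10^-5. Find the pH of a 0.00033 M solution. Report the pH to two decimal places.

pH = 4.20

CH3(CH2)2COOH ⇌ CH3(CH2)2COO- + H+
Ka = [H+]²/(0.00033 − [H+]) = 1.5 × 10^-5
[H+] is not negligible relative to C₀; solve [H+]² + 1.5e-05·[H+] − 4.95e-09 = 0.
[H+] = (−Ka + √(Ka² + 4·Ka·C₀))/2 = 6.33 × 10^-5 M
pH = −log[H+] = −log(6.33 × 10^-5) = 4.20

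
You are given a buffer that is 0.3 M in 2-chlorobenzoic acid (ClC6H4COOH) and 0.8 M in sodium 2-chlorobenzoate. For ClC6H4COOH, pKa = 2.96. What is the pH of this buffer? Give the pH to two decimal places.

pH = 3.39

Using pH = pKa + log([base]/[acid]) with [base]/[acid] = 0.8/0.3:
pH = 2.96 + (+0.426) = 3.39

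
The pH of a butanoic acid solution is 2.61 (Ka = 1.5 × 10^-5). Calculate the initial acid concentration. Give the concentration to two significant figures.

C₀ = 4.0 × 10^-1 M

[H+] = 10^(-2.61) = 2.45 × 10^-3 M = x
Ka = x²/(C₀ − x) ⇒ C₀ = x + x²/Ka
C₀ = 2.45 × 10^-3 + (2.45 × 10^-3)²/(1.5 × 10^-5) = 4.03 × 10^-1 M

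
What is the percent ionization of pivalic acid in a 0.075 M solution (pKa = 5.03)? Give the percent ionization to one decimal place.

1.1%

(CH3)3CCOOH ⇌ (CH3)3CCOO- + H+; let x = [H+] at equilibrium.
Ka = 10^(−5.03) = 9.33 × 10^-6
x ≈ √(Ka·C₀) = √(9.33 × 10^-6 × 0.075) = 8.37 × 10^-4 M
% ionization = x/C₀ × 100% = 8.37 × 10^-4/0.075 × 100% = 1.1%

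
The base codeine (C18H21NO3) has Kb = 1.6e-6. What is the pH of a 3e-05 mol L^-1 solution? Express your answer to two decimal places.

C18H21NO3 + H2O ⇌ C18H22NO3+ + OH-
Let x = [OH-] at equilibrium. Kb = x²/(3e-05 − x).
Here C₀/Kb ≈ 18.8, so the small-x approximation fails. Use the quadratic:
x = [−1.6e-06 + √(1.6e-06² + 1.92e-10)]/2 = 6.17 × 10^-6 M
pOH = −log(6.17 × 10^-6) = 5.21; pH = 14.00 − 5.21 = 8.79

pH = 8.79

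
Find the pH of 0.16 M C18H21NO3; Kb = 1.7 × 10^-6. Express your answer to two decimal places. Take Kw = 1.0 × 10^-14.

pH = 10.72

C18H21NO3 + H2O ⇌ C18H22NO3+ + OH-
Kb = [OH-]²/(0.16 − [OH-]) = 1.7 × 10^-6
Since Kb ≪ C₀, [OH-] ≈ √(Kb·C₀) = 5.22 × 10^-4 M.
pOH = −log(5.22 × 10^-4) = 3.28; pH = 14.00 − 3.28 = 10.72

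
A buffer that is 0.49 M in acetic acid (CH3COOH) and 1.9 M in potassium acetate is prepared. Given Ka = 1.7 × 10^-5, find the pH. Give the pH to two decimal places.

pH = 5.36

pKa = −log(1.7 × 10^-5) = 4.770
Henderson–Hasselbalch: pH = pKa + log([CH3COO-]/[CH3COOH]) = 4.770 + log(1.9/0.49)
pH = 4.770 + (+0.589) = 5.36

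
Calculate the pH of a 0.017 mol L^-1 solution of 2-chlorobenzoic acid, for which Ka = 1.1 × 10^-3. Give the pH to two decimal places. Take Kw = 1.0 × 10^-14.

pH = 2.42

ClC6H4COOH ⇌ ClC6H4COO- + H+
Ka = [H+]²/(0.017 − [H+]) = 1.1 × 10^-3
Here C₀/Ka ≈ 15.5, so the small-[H+] approximation fails. Use the quadratic:
[H+] = (−Ka + √(Ka² + 4·Ka·C₀))/2 = 3.81 × 10^-3 M
pH = −log(3.81 × 10^-3) = 2.42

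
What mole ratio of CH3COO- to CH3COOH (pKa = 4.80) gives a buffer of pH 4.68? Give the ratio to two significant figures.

ratio = 0.76

pH = pKa + log(r) ⇒ log(r) = 4.68 − 4.80 = -0.12
r = [CH3COO-]/[CH3COOH] = 10^(-0.12) = 0.759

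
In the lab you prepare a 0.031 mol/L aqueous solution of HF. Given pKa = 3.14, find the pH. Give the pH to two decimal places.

HF ⇌ F- + H+
Ka = 10^(−3.14) = 7.24 × 10^-4
Ka = [H+]²/(0.031 − [H+]) = 7.24 × 10^-4
Here C₀/Ka ≈ 42.8, so the small-[H+] approximation fails. Use the quadratic:
[H+] = (−Ka + √(Ka² + 4·Ka·C₀))/2 = 4.39 × 10^-3 M
pH = −log(4.39 × 10^-3) = 2.36

pH = 2.36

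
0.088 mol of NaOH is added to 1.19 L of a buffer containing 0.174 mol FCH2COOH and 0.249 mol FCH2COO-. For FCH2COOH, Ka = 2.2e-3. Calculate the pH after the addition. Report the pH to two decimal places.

pH = 3.25

After neutralization: n(FCH2COOH) = 0.086 mol, n(FCH2COO-) = 0.337 mol.
pKa = −log(2.2 × 10^-3) = 2.658
pH = pKa + log([A⁻]/[HA]) = 2.658 + log(0.337/0.086) = 2.658 +0.593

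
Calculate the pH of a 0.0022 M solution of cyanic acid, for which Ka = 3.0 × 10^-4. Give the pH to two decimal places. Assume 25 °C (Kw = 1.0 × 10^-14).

HOCN ⇌ OCN- + H+
Ka = [H+]²/(0.0022 − [H+]) = 3.0 × 10^-4
The 5% rule fails; solving [H+]² + Ka·[H+] − Ka·C₀ = 0 exactly:
[H+] = [−0.0003 + √(0.0003² + 2.64e-06)]/2 = 6.76 × 10^-4 M
pH = −log[H+] = −log(6.76 × 10^-4) = 3.17

pH = 3.17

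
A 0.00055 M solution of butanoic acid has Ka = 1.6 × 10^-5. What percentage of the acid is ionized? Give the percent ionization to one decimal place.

CH3(CH2)2COOH ⇌ CH3(CH2)2COO- + H+; let x = [H+] at equilibrium.
Ka = x²/(C₀ − x); solving the quadratic gives x = 8.61 × 10^-5 M.
Fraction ionized = 8.61 × 10^-5 / 0.00055 = 0.1565 → 15.7%

15.7%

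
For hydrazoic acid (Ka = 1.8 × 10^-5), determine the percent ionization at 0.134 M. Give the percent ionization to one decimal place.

HN3 ⇌ N3- + H+; let x = [H+] at equilibrium.
x ≈ √(Ka·C₀) = √(1.8 × 10^-5 × 0.134) = 1.55 × 10^-3 M
% ionization = x/C₀ × 100% = 1.55 × 10^-3/0.134 × 100% = 1.2%

1.2%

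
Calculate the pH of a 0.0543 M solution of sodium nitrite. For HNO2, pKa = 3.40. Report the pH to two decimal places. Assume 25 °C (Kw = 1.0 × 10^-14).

pH = 8.07

NO2- is the conjugate base of the weak acid HNO2.
Ka = 10^(−3.40) = 3.98 × 10^-4
Kb = Kw/Ka = 1.0×10^-14 / 3.98 × 10^-4 = 2.51 × 10^-11
Kb = x²/(0.0543 − x) = 2.51 × 10^-11
Since Kb ≪ C₀, x ≈ √(Kb·C₀) = 1.17 × 10^-6 M.
Check: 0.0021% ionized — well under 5%, approximation valid.
pOH = −log(1.17 × 10^-6) = 5.93; pH = 14.00 − 5.93 = 8.07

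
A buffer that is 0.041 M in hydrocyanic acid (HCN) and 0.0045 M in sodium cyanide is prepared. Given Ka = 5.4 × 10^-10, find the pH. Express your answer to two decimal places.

pH = 8.31

pKa = −log(5.4 × 10^-10) = 9.268
Using pH = pKa + log([base]/[acid]) with [base]/[acid] = 0.0045/0.041:
pH = 9.268 + (-0.960) = 8.31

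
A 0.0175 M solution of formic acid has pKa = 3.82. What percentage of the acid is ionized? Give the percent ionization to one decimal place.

HCOOH ⇌ HCOO- + H+; let x = [H+] at equilibrium.
Ka = 10^(−3.82) = 1.51 × 10^-4
Solve x² + 0.000151x − 2.64e-06 = 0 → x = 1.55 × 10^-3 M
% ionization = x/C₀ × 100% = 1.55 × 10^-3/0.0175 × 100% = 8.9%

8.9%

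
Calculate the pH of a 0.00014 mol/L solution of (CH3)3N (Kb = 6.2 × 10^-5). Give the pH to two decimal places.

(CH3)3N + H2O ⇌ (CH3)3NH+ + OH-
From the ICE table, Kb = x²/(0.00014 − x) = 6.2 × 10^-5.
x is not negligible relative to C₀; solve x² + 6.2e-05·x − 8.68e-09 = 0.
x = [−6.2e-05 + √(6.2e-05² + 3.47e-08)]/2 = 6.72 × 10^-5 M
pOH = 4.17, so pH = 14.00 − pOH = 9.83

pH = 9.83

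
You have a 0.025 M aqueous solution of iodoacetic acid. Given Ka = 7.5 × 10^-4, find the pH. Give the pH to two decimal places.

ICH2COOH ⇌ ICH2COO- + H+
Ka = x²/(0.025 − x) = 7.5 × 10^-4
The 5% rule fails; solving x² + Ka·x − Ka·C₀ = 0 exactly:
x = [−0.00075 + √(0.00075² + 7.5e-05)]/2 = 3.97 × 10^-3 M
pH = −log[H+] = −log(3.97 × 10^-3) = 2.40

pH = 2.40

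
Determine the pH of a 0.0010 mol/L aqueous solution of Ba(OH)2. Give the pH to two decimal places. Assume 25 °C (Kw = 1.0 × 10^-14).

Ba(OH)2 is a strong base (each formula unit releases 2 OH-); [OH-] = 0.002 M.
pOH = -log(0.002) = 2.70
pH = 14.00 - 2.70 = 11.30

pH = 11.30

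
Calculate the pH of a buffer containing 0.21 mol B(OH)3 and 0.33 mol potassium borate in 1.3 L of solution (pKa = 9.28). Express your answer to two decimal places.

Henderson–Hasselbalch: pH = pKa + log([B(OH)4-]/[B(OH)3]) = 9.28 + log(0.33/0.21)
pH = 9.28 + (+0.196) = 9.48

pH = 9.48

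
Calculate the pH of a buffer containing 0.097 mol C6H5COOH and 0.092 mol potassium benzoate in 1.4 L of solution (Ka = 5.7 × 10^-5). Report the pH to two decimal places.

pH = 4.22

pKa = −log(5.7 × 10^-5) = 4.244
Using pH = pKa + log([base]/[acid]) with [base]/[acid] = 0.092/0.097:
pH = 4.244 + (-0.023) = 4.22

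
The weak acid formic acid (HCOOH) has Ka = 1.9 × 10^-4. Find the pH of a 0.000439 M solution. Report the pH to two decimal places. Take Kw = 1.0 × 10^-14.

HCOOH ⇌ HCOO- + H+
Ka = x²/(0.000439 − x) = 1.9 × 10^-4
Here C₀/Ka ≈ 2.31, so the small-x approximation fails. Use the quadratic:
x = (−Ka + √(Ka² + 4·Ka·C₀))/2 = 2.09 × 10^-4 M
pH = −log[H+] = −log(2.09 × 10^-4) = 3.68

pH = 3.68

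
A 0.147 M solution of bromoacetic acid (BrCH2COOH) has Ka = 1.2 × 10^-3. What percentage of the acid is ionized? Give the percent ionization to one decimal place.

BrCH2COOH ⇌ BrCH2COO- + H+; let x = [H+] at equilibrium.
Ka = x²/(C₀ − x); solving the quadratic gives x = 1.27 × 10^-2 M.
Fraction ionized = 1.27 × 10^-2 / 0.147 = 0.0864 → 8.6%

8.6%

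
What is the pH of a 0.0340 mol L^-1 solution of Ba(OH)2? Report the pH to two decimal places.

Ba(OH)2 is a strong base (each formula unit releases 2 OH-); [OH-] = 0.068 M.
pOH = -log(0.068) = 1.17
pH = 14.00 - 1.17 = 12.83

pH = 12.83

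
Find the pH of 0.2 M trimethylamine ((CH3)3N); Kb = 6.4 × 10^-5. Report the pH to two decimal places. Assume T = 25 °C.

pH = 11.55

(CH3)3N + H2O ⇌ (CH3)3NH+ + OH-
From the ICE table, Kb = x²/(0.2 − x) = 6.4 × 10^-5.
Since Kb ≪ C₀, x ≈ √(Kb·C₀) = 3.58 × 10^-3 M.
Check: 1.8% ionized — well under 5%, approximation valid.
pOH = −log(3.58 × 10^-3) = 2.45; pH = 14.00 − 2.45 = 11.55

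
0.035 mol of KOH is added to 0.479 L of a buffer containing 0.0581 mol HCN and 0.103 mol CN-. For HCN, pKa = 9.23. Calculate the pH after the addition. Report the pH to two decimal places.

pH = 10.01

OH- converts HCN to CN-: HCN → 0.0231 mol, CN- → 0.138 mol.
Henderson–Hasselbalch with mole ratio 0.138/0.0231: pH = 9.23 + (+0.776)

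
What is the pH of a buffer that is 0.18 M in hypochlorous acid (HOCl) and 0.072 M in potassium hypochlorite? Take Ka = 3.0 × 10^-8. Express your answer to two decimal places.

pKa = −log(3.0 × 10^-8) = 7.523
pH = pKa + log([A⁻]/[HA]) = 7.523 + log(0.072/0.18)
pH = 7.523 + (-0.398) = 7.12

pH = 7.12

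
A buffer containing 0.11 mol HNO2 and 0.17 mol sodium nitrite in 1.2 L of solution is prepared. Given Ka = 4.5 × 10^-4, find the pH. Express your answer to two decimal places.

pKa = −log(4.5 × 10^-4) = 3.347
pH = pKa + log([A⁻]/[HA]) = 3.347 + log(0.17/0.11)
pH = 3.347 + (+0.189) = 3.54

pH = 3.54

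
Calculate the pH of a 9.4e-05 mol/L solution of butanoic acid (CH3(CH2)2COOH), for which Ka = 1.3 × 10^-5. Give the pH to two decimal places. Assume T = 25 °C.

CH3(CH2)2COOH ⇌ CH3(CH2)2COO- + H+
Let x = [H+] at equilibrium. Ka = x²/(9.4e-05 − x).
The 5% rule fails; solving x² + Ka·x − Ka·C₀ = 0 exactly:
x = [−1.3e-05 + √(1.3e-05² + 4.89e-09)]/2 = 2.91 × 10^-5 M
pH = −log(2.91 × 10^-5) = 4.54

pH = 4.54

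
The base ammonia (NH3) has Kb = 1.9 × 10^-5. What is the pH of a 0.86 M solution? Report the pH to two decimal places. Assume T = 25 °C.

pH = 11.61

NH3 + H2O ⇌ NH4+ + OH-
From the ICE table, Kb = x²/(0.86 − x) = 1.9 × 10^-5.
Since Kb ≪ C₀, x ≈ √(Kb·C₀) = 4.04 × 10^-3 M.
pOH = 2.39, so pH = 14.00 − pOH = 11.61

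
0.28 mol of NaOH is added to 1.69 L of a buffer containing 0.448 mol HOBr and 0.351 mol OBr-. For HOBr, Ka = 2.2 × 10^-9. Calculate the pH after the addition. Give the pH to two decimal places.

After neutralization: n(HOBr) = 0.168 mol, n(OBr-) = 0.631 mol.
pKa = −log(2.2 × 10^-9) = 8.658
pH = pKa + log([A⁻]/[HA]) = 8.658 + log(0.631/0.168) = 8.658 +0.575

pH = 9.23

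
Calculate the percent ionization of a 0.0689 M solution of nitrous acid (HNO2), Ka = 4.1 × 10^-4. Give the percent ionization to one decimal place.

HNO2 ⇌ NO2- + H+; let x = [H+] at equilibrium.
Ka = x²/(C₀ − x); solving the quadratic gives x = 5.11 × 10^-3 M.
Fraction ionized = 5.11 × 10^-3 / 0.0689 = 0.0742 → 7.4%

7.4%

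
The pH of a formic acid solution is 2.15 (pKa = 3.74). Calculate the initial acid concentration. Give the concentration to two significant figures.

[H+] = 10^(-2.15) = 7.08 × 10^-3 M = x
Ka = 10^(−3.74) = 1.82 × 10^-4
Ka = x²/(C₀ − x) ⇒ C₀ = x + x²/Ka
C₀ = 7.08 × 10^-3 + (7.08 × 10^-3)²/(1.82 × 10^-4) = 2.82 × 10^-1 M

C₀ = 2.8 × 10^-1 M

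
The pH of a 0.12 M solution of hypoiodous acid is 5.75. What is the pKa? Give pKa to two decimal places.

[H+] = 10^(-5.75) = 1.78 × 10^-6 M
At equilibrium [HA] = 0.12 − 1.78 × 10^-6 = 1.20 × 10^-1 M
Ka = [H+][A-]/[HA] = (1.78 × 10^-6)² / 1.20 × 10^-1 = 2.64 × 10^-11
pKa = -log(2.64 × 10^-11) = 10.58

pKa = 10.58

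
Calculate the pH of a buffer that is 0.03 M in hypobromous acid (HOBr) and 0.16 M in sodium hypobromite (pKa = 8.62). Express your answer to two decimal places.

Henderson–Hasselbalch: pH = pKa + log([OBr-]/[HOBr]) = 8.62 + log(0.16/0.03)
pH = 8.62 + (+0.727) = 9.35

pH = 9.35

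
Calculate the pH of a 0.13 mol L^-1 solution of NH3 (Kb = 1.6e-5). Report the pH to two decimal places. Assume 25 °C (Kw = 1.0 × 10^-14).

pH = 11.16

NH3 + H2O ⇌ NH4+ + OH-
Let x = [OH-] at equilibrium. Kb = x²/(0.13 − x).
Neglecting x in the denominator: x = √(1.6 × 10^-5 × 0.13) = 1.44 × 10^-3 M
Check: 1.1% ionized — well under 5%, approximation valid.
pOH = −log(1.44 × 10^-3) = 2.84; pH = 14.00 − 2.84 = 11.16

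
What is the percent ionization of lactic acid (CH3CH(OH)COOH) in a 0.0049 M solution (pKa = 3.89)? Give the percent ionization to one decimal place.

CH3CH(OH)COOH ⇌ CH3CH(OH)COO- + H+; let x = [H+] at equilibrium.
Ka = 10^(−3.89) = 1.29 × 10^-4
Solve x² + 0.000129x − 6.32e-07 = 0 → x = 7.33 × 10^-4 M
Fraction ionized = 7.33 × 10^-4 / 0.0049 = 0.1496 → 15.0%

15.0%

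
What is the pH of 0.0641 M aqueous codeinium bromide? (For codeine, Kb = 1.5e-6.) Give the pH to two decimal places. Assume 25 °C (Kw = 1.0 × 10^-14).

C18H22NO3+ is the conjugate acid of the weak base C18H21NO3.
Ka = Kw/Kb = 1.0×10^-14 / 1.5 × 10^-6 = 6.67 × 10^-9
Ka = x²/(0.0641 − x) = 6.67 × 10^-9
Assume x ≪ 0.0641: x ≈ √(6.67 × 10^-9 × 0.0641) = 2.07 × 10^-5 M
Check: 0.032% ionized — well under 5%, approximation valid.
pH = −log(2.07 × 10^-5) = 4.68

pH = 4.68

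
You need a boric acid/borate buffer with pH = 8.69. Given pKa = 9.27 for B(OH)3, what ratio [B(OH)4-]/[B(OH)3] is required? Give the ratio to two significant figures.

pH = pKa + log(r) ⇒ log(r) = 8.69 − 9.27 = -0.58
r = [B(OH)4-]/[B(OH)3] = 10^(-0.58) = 0.263

ratio = 0.26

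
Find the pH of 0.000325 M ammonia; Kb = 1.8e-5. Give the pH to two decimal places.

NH3 + H2O ⇌ NH4+ + OH-
From the ICE table, Kb = [OH-]²/(0.000325 − [OH-]) = 1.8 × 10^-5.
[OH-] is not negligible relative to C₀; solve [OH-]² + 1.8e-05·[OH-] − 5.85e-09 = 0.
[OH-] = (−Kb + √(Kb² + 4·Kb·C₀))/2 = 6.80 × 10^-5 M
pOH = 4.17, so pH = 14.00 − pOH = 9.83

pH = 9.83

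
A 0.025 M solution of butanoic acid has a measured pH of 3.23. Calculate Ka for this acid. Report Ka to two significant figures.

Ka = 1.4 × 10^-5

[H+] = 10^(-3.23) = 5.89 × 10^-4 M
At equilibrium [HA] = 0.025 − 5.89 × 10^-4 = 2.44 × 10^-2 M
Ka = [H+][A-]/[HA] = (5.89 × 10^-4)² / 2.44 × 10^-2 = 1.4 × 10^-5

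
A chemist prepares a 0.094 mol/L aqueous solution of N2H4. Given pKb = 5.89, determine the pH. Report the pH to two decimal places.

N2H4 + H2O ⇌ N2H5+ + OH-
Kb = 10^(−5.89) = 1.29 × 10^-6
From the ICE table, Kb = [OH-]²/(0.094 − [OH-]) = 1.29 × 10^-6.
Assume [OH-] ≪ 0.094: [OH-] ≈ √(1.29 × 10^-6 × 0.094) = 3.48 × 10^-4 M
([OH-]/C₀ = 0.37% < 5%, so the approximation holds.)
pOH = −log(3.48 × 10^-4) = 3.46; pH = 14.00 − 3.46 = 10.54

pH = 10.54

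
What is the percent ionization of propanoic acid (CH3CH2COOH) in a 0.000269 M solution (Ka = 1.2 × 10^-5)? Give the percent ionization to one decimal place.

CH3CH2COOH ⇌ CH3CH2COO- + H+; let x = [H+] at equilibrium.
Solve x² + 1.2e-05x − 3.23e-09 = 0 → x = 5.11 × 10^-5 M
Fraction ionized = 5.11 × 10^-5 / 0.000269 = 0.1900 → 19.0%

19.0%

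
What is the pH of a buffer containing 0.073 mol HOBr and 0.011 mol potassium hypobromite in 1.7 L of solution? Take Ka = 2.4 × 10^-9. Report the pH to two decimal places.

pH = 7.80

pKa = −log(2.4 × 10^-9) = 8.620
Using pH = pKa + log([base]/[acid]) with [base]/[acid] = 0.011/0.073:
pH = 8.620 + (-0.822) = 7.80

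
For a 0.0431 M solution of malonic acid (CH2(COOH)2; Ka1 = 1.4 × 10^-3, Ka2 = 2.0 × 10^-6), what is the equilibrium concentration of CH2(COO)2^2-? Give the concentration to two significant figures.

First ionization gives [H+] ≈ [CH2(COOH)COO-] = 7.10 × 10^-3 M.
Second step: Ka2 = [H+][CH2(COO)2^2-]/[CH2(COOH)COO-] ≈ [CH2(COO)2^2-] (since [H+] ≈ [CH2(COOH)COO-]).
So [CH2(COO)2^2-] ≈ Ka2.

2.0 × 10^-6 M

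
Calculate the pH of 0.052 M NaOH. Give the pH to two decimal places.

pH = 12.72

NaOH is a strong base; [OH-] = 0.052 M.
pOH = -log(0.052) = 1.28
pH = 14.00 - 1.28 = 12.72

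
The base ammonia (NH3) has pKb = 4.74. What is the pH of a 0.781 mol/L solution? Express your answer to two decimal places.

NH3 + H2O ⇌ NH4+ + OH-
Kb = 10^(−4.74) = 1.82 × 10^-5
Kb = [OH-]²/(0.781 − [OH-]) = 1.82 × 10^-5
Neglecting [OH-] in the denominator: [OH-] = √(1.82 × 10^-5 × 0.781) = 3.77 × 10^-3 M
pOH = 2.42, so pH = 14.00 − pOH = 11.58

pH = 11.58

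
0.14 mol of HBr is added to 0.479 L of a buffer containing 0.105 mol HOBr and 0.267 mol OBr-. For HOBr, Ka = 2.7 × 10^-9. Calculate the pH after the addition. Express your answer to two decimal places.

After neutralization: n(HOBr) = 0.245 mol, n(OBr-) = 0.127 mol.
pKa = −log(2.7 × 10^-9) = 8.569
Henderson–Hasselbalch with mole ratio 0.127/0.245: pH = 8.569 + (-0.285)

pH = 8.28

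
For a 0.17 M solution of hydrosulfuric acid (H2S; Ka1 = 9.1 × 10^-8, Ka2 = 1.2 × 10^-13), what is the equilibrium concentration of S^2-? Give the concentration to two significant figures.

1.2 × 10^-13 M

First ionization gives [H+] ≈ [HS-] = 1.24 × 10^-4 M.
Second step: Ka2 = [H+][S^2-]/[HS-] ≈ [S^2-] (since [H+] ≈ [HS-]).
So [S^2-] ≈ Ka2.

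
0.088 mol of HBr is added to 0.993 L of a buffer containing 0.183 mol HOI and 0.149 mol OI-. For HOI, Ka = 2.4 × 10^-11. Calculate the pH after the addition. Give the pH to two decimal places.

Added H+ converts OI- to HOI: HOI → 0.271 mol, OI- → 0.061 mol.
pKa = −log(2.4 × 10^-11) = 10.620
Henderson–Hasselbalch with mole ratio 0.061/0.271: pH = 10.620 + (-0.648)

pH = 9.97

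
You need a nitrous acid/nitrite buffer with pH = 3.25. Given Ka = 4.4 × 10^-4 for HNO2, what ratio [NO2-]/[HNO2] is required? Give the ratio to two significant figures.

ratio = 0.78

pKa = -log(4.4 × 10^-4) = 3.357
pH = pKa + log(r) ⇒ log(r) = 3.25 − 3.357 = -0.107
r = [NO2-]/[HNO2] = 10^(-0.107) = 0.782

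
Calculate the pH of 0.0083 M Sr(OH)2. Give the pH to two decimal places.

Sr(OH)2 is a strong base (each formula unit releases 2 OH-); [OH-] = 0.0166 M.
pOH = -log(0.0166) = 1.78
pH = 14.00 - 1.78 = 12.22

pH = 12.22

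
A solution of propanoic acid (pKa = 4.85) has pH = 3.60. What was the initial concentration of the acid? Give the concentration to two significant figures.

[H+] = 10^(-3.60) = 2.51 × 10^-4 M = x
Ka = 10^(−4.85) = 1.41 × 10^-5
Ka = x²/(C₀ − x) ⇒ C₀ = x + x²/Ka
C₀ = 2.51 × 10^-4 + (2.51 × 10^-4)²/(1.41 × 10^-5) = 4.72 × 10^-3 M

C₀ = 4.7 × 10^-3 M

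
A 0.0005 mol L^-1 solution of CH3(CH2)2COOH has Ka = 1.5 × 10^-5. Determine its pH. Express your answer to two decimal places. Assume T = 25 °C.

pH = 4.10

CH3(CH2)2COOH ⇌ CH3(CH2)2COO- + H+
Let x = [H+] at equilibrium. Ka = x²/(0.0005 − x).
x is not negligible relative to C₀; solve x² + 1.5e-05·x − 7.5e-09 = 0.
x = [−1.5e-05 + √(1.5e-05² + 3e-08)]/2 = 7.94 × 10^-5 M
pH = −log[H+] = −log(7.94 × 10^-5) = 4.10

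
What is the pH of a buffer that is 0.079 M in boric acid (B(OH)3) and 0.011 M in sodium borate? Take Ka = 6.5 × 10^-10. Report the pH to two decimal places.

pKa = −log(6.5 × 10^-10) = 9.187
Henderson–Hasselbalch: pH = pKa + log([B(OH)4-]/[B(OH)3]) = 9.187 + log(0.011/0.079)
pH = 9.187 + (-0.856) = 8.33

pH = 8.33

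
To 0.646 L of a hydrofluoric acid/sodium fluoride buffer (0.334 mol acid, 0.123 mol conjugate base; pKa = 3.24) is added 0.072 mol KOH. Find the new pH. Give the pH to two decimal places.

After neutralization: n(HF) = 0.262 mol, n(F-) = 0.195 mol.
pH = pKa + log(n_F-/n_HF) = 3.24 + log(0.195/0.262) = 3.24 + (-0.128)

pH = 3.11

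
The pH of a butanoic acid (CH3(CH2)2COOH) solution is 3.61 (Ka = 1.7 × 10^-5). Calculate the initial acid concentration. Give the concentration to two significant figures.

[H+] = 10^(-3.61) = 2.45 × 10^-4 M = x
Ka = x²/(C₀ − x) ⇒ C₀ = x + x²/Ka
C₀ = 2.45 × 10^-4 + (2.45 × 10^-4)²/(1.7 × 10^-5) = 3.78 × 10^-3 M

C₀ = 3.8 × 10^-3 M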